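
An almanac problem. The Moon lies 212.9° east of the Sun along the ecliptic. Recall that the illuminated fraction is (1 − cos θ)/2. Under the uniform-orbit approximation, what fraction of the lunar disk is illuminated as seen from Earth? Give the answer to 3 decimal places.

0.920

cos 212.9° = (-0.840), so f = (1 − (-0.840))/2 = 0.920.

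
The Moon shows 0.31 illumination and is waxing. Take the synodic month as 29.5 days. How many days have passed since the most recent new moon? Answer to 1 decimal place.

From f = (1 − cos θ)/2: cos θ = 1 − 2×0.31 = 0.380; arccos → 67.7°.
Waxing ⇒ before full, so θ = 67.7°.
Age = 29.5 × 67.7°/360° ≈ 5.54 days.

5.5 days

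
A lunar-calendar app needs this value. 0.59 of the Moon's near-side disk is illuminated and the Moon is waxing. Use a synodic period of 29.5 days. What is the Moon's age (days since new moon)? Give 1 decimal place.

8.2 days

cos θ = 1 − 2f = -0.180, giving a principal value of 100.4°.
Waxing ⇒ before full, so θ = 100.4°.
That fraction of the synodic month is 100.4/360 × 29.5 d ≈ 8.22 d.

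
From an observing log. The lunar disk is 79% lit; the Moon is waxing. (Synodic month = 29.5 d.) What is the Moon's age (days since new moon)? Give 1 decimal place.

10.3 days

Invert f = (1 − cos θ)/2 to get cos θ = 1 − 2(0.79) = -0.580, hence θ₀ = arccos -0.580 = 125.5°.
Waxing ⇒ before full, so θ = 125.5°.
Age = 29.5 × 125.5°/360° ≈ 10.28 days.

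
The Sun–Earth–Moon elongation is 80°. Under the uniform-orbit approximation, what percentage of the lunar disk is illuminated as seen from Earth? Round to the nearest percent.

f = (1 − cos 80°)/2 = (1 − 0.174)/2 ≈ 0.413, i.e. 41%.

41%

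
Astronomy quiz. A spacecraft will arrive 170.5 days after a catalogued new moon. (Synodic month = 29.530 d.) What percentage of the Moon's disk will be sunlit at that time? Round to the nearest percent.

170.5 d spans 5 complete synodic months (5 × 29.530 = 147.65 d) plus 22.85 d.
Elongation θ = 360° × 22.85/29.530 ≈ 278.6°.
Illuminated fraction = (1 − cos 278.6°)/2 = (1 − 0.149)/2 ≈ 0.426, so 43%.

43%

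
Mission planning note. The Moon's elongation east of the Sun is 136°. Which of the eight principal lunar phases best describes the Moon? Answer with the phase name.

waxing gibbous

The waxing gibbous sector spans roughly 112°–158°; 136° falls inside it.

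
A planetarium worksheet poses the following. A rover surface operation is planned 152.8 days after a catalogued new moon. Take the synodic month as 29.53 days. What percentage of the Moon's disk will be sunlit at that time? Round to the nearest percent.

152.8 d spans 5 complete synodic months (5 × 29.53 = 147.65 d) plus 5.15 d.
The Moon has covered 5.15/29.53 of its cycle, so θ ≈ 360° × 5.15/29.53 = 62.8°.
Illuminated fraction = (1 − cos 62.8°)/2 = (1 − 0.457)/2 ≈ 0.271, so 27%.

27%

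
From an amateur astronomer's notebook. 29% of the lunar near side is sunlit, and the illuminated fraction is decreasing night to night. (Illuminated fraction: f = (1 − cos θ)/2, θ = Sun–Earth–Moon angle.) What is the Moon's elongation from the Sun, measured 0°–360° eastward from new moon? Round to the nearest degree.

295°

Invert f = (1 − cos θ)/2 to get cos θ = 1 − 2(0.29) = 0.420, hence θ₀ = arccos 0.420 = 65.2°.
Waning ⇒ past full, so θ = 360° − 65.2° = 294.8°.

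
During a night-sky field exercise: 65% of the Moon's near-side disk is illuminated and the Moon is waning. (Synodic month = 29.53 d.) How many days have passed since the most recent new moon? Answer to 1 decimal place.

Invert f = (1 − cos θ)/2 to get cos θ = 1 − 2(0.65) = -0.300, hence θ₀ = arccos -0.300 = 107.5°.
Since the Moon is past full (waning), take the reflex angle: θ = 360° − 107.5° = 252.5°.
At 360°/29.53 d per day, 252.5° corresponds to 20.72 days.

20.7 days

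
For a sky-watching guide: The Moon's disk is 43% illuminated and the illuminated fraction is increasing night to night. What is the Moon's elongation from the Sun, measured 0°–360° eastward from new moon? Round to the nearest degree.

82°

cos θ = 1 − 2f = 0.140, giving a principal value of 82.0°.
The Moon is waxing (0°–180°), so θ = 82.0° directly.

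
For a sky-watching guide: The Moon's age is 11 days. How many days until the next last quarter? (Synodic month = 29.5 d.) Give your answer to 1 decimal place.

11.1 days

Last quarter occurs at elongation 270°, i.e. at age 29.5 × 270/360 = 22.125 d.
So 11.125 days remain (22.125 − 11).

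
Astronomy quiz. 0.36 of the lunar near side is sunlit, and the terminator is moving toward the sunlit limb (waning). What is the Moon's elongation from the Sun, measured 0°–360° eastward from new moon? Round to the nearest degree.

From f = (1 − cos θ)/2: cos θ = 1 − 2×0.36 = 0.280; arccos → 73.7°.
Waning ⇒ past full, so θ = 360° − 73.7° = 286.3°.

286°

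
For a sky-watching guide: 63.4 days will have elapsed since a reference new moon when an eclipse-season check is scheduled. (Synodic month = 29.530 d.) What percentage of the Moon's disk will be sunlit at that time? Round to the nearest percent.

20%

63.4/29.530 = 2.147 lunations, so 2 complete cycles and 4.34 d into the next.
Phase angle: θ = 360°·(4.34 d)/(29.530 d) = 52.9°.
Illuminated fraction = (1 − cos 52.9°)/2 = (1 − 0.603)/2 ≈ 0.198, so 20%.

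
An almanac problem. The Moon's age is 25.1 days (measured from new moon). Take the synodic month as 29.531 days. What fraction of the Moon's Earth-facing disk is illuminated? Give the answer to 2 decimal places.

0.21

Phase angle: θ = 360°·(25.1 d)/(29.531 d) = 306.0°.
cos 306.0° = 0.588, so f = (1 − 0.588)/2 = 0.206.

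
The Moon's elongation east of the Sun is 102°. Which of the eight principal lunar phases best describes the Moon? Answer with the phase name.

102° lies in the first quarter sector of the 8-phase cycle.

first quarter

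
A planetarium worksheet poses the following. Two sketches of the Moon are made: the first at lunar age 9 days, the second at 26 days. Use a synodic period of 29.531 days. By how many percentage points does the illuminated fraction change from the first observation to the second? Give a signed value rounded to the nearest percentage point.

θ₁ = 360° × 9/29.531 = 109.7°, f₁ = (1 − cos θ₁)/2 = 0.669.
θ₂ = 360° × 26/29.531 = 317.0°, f₂ = (1 − cos θ₂)/2 = 0.135.
Change = f₂ − f₁ = -0.534 → -53 percentage points.

-53 pp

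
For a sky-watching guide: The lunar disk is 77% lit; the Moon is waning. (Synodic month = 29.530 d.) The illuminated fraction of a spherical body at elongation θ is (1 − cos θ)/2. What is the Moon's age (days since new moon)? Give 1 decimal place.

cos θ = 1 − 2f = -0.540, giving a principal value of 122.7°.
Since the Moon is past full (waning), take the reflex angle: θ = 360° − 122.7° = 237.3°.
Age = 29.530 × 237.3°/360° ≈ 19.47 days.

19.5 days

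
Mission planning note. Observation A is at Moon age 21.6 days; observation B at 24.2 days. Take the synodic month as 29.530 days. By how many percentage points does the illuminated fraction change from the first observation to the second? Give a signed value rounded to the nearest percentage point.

First observation: θ = 360°·21.6/29.530 = 263.3°, so f = 0.558.
Second observation: θ = 295.0°, f = 0.289.
Δf = 0.289 − 0.558 = -0.270, i.e. -27 pp.

-27 pp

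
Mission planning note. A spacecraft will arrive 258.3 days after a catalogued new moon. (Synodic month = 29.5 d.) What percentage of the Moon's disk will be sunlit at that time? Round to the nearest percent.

48%

258.3 d spans 8 complete synodic months (8 × 29.5 = 236.00 d) plus 22.30 d.
Phase angle: θ = 360°·(22.30 d)/(29.5 d) = 272.1°.
With cos θ = 0.037, the lit fraction is (1 − 0.037)/2 ≈ 0.481, so 48%.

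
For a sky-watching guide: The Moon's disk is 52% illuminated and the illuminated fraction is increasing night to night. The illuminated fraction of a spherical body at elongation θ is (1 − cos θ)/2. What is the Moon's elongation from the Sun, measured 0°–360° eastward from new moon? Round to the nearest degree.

92°

cos θ = 1 − 2f = -0.040, giving a principal value of 92.3°.
Waxing ⇒ before full, so θ = 92.3°.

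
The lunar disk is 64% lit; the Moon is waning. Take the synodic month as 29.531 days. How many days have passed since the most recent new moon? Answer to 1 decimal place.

20.8 days

Invert f = (1 − cos θ)/2 to get cos θ = 1 − 2(0.64) = -0.280, hence θ₀ = arccos -0.280 = 106.3°.
Waning ⇒ past full, so θ = 360° − 106.3° = 253.7°.
At 360°/29.531 d per day, 253.7° corresponds to 20.81 days.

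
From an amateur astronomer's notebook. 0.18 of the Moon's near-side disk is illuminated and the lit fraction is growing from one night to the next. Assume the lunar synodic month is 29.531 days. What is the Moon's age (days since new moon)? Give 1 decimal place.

4.1 days

cos θ = 1 − 2f = 0.640, giving a principal value of 50.2°.
The Moon is waxing (0°–180°), so θ = 50.2° directly.
That fraction of the synodic month is 50.2/360 × 29.531 d ≈ 4.12 d.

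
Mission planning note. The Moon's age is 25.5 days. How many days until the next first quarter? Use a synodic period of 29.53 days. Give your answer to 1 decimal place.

First quarter occurs at elongation 90°, i.e. at age 29.53 × 90/360 = 7.383 d.
Already past this cycle's first quarter; the next is at 7.383 + 29.53 = 36.913 d, so 36.913 − 25.5 = 11.413 days.

11.4 days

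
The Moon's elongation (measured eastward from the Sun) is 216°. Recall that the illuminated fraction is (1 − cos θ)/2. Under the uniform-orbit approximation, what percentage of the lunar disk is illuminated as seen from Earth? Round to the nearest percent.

f = (1 − cos 216°)/2 = (1 − (-0.809))/2 ≈ 0.905, i.e. 90%.

90%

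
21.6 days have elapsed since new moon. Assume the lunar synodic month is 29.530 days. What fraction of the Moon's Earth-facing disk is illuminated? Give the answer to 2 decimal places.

Elongation θ = 360° × 21.6/29.530 ≈ 263.3°.
cos 263.3° = (-0.116), so f = (1 − (-0.116))/2 = 0.558.

0.56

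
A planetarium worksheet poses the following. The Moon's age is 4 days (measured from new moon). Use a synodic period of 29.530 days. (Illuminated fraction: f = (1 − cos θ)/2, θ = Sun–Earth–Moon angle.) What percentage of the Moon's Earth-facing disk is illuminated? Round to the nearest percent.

The Moon has covered 4/29.530 of its cycle, so θ ≈ 360° × 4/29.530 = 48.8°.
With cos θ = 0.659, the lit fraction is (1 − 0.659)/2 ≈ 0.170, so 17%.

17%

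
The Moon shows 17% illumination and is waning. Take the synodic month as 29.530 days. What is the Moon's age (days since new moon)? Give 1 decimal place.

cos θ = 1 − 2f = 0.660, giving a principal value of 48.7°.
Since the Moon is past full (waning), take the reflex angle: θ = 360° − 48.7° = 311.3°.
That fraction of the synodic month is 311.3/360 × 29.530 d ≈ 25.54 d.

25.5 days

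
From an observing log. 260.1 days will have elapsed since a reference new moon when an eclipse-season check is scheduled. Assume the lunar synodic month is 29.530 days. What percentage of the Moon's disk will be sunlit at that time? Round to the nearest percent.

Reduce mod P: 260.1 − 8×29.530 = 23.86 d into the current lunation.
The Moon has covered 23.86/29.530 of its cycle, so θ ≈ 360° × 23.86/29.530 = 290.9°.
Illuminated fraction = (1 − cos 290.9°)/2 = (1 − 0.356)/2 ≈ 0.322, so 32%.

32%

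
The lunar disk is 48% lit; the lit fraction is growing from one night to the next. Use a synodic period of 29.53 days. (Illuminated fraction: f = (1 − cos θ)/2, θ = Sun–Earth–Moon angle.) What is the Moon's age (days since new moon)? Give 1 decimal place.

7.2 days

cos θ = 1 − 2f = 0.040, giving a principal value of 87.7°.
Before full moon the principal value applies: θ = 87.7°.
At 360°/29.53 d per day, 87.7° corresponds to 7.19 days.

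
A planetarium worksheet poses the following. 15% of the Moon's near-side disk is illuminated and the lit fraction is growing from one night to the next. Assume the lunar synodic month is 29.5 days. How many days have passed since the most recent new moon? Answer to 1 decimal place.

Invert f = (1 − cos θ)/2 to get cos θ = 1 − 2(0.15) = 0.700, hence θ₀ = arccos 0.700 = 45.6°.
Waxing ⇒ before full, so θ = 45.6°.
At 360°/29.5 d per day, 45.6° corresponds to 3.73 days.

3.7 days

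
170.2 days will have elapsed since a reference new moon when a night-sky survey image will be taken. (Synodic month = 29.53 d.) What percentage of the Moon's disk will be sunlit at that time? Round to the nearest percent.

170.2 d spans 5 complete synodic months (5 × 29.53 = 147.65 d) plus 22.55 d.
The Moon has covered 22.55/29.53 of its cycle, so θ ≈ 360° × 22.55/29.53 = 274.9°.
Illuminated fraction = (1 − cos 274.9°)/2 = (1 − 0.086)/2 ≈ 0.457, so 46%.

46%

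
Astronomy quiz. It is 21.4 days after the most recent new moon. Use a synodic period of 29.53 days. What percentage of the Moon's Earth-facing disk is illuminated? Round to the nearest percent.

Phase angle: θ = 360°·(21.4 d)/(29.53 d) = 260.9°.
cos 260.9° = (-0.158), so f = (1 − (-0.158))/2 = 0.579, so 58%.

58%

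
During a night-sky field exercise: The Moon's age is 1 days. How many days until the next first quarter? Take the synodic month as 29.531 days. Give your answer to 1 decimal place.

6.4 days

First quarter is 0.25 of the way through the cycle: age 0.25 × 29.531 = 7.383 d.
So 6.383 days remain (7.383 − 1).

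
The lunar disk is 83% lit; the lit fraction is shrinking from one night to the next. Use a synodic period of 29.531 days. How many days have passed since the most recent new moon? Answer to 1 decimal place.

Invert f = (1 − cos θ)/2 to get cos θ = 1 − 2(0.83) = -0.660, hence θ₀ = arccos -0.660 = 131.3°.
Since the Moon is past full (waning), take the reflex angle: θ = 360° − 131.3° = 228.7°.
That fraction of the synodic month is 228.7/360 × 29.531 d ≈ 18.76 d.

18.8 days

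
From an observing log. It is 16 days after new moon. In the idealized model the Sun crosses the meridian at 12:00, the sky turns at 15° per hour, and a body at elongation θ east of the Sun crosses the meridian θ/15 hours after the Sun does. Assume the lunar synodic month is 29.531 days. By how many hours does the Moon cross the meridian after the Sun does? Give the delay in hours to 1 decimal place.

Elongation θ = 360° × 16/29.531 ≈ 195.0°.
The Moon trails the Sun by θ/15 = 195.0/15 ≈ 13.00 hours.
So the Moon crosses the meridian 13.00 h after the Sun.

13.0 h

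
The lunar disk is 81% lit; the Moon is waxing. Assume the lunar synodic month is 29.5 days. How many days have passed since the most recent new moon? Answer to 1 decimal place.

From f = (1 − cos θ)/2: cos θ = 1 − 2×0.81 = -0.620; arccos → 128.3°.
The Moon is waxing (0°–180°), so θ = 128.3° directly.
At 360°/29.5 d per day, 128.3° corresponds to 10.51 days.

10.5 days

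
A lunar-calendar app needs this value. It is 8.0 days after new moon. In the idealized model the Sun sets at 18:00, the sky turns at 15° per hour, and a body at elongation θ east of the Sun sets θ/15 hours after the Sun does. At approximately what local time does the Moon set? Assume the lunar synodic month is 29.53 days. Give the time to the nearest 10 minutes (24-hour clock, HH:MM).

The Moon has covered 8.0/29.53 of its cycle, so θ ≈ 360° × 8.0/29.53 = 97.5°.
At 15° of sky rotation per hour, 97.5° corresponds to a 6.50 h lag.
18:00 + 6.502 h ≈ 00:30 → 00:30 to the nearest ten minutes.

00:30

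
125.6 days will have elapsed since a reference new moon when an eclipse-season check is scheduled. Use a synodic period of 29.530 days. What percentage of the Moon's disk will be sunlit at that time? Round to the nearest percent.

125.6/29.530 = 4.253 lunations, so 4 complete cycles and 7.48 d into the next.
Phase angle: θ = 360°·(7.48 d)/(29.530 d) = 91.2°.
cos 91.2° = (-0.021), so f = (1 − (-0.021))/2 = 0.510, so 51%.

51%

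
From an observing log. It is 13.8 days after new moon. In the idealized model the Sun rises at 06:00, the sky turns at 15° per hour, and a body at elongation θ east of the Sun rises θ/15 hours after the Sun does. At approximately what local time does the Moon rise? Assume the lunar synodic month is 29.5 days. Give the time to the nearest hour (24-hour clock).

17:00

The Moon has covered 13.8/29.5 of its cycle, so θ ≈ 360° × 13.8/29.5 = 168.4°.
Delay after the Sun = 168.4° / (15°/h) ≈ 11.23 h.
06:00 + 11.23 h ≈ 17:14 → 17:00 to the nearest hour.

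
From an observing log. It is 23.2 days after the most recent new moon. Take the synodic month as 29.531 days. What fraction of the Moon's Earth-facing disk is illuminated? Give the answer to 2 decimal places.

0.39

The Moon has covered 23.2/29.531 of its cycle, so θ ≈ 360° × 23.2/29.531 = 282.8°.
Illuminated fraction = (1 − cos 282.8°)/2 = (1 − 0.222)/2 ≈ 0.389.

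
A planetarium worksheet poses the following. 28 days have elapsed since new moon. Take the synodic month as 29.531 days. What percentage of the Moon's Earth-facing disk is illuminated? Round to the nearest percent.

The Moon has covered 28/29.531 of its cycle, so θ ≈ 360° × 28/29.531 = 341.3°.
Illuminated fraction = (1 − cos 341.3°)/2 = (1 − 0.947)/2 ≈ 0.026, so 3%.

3%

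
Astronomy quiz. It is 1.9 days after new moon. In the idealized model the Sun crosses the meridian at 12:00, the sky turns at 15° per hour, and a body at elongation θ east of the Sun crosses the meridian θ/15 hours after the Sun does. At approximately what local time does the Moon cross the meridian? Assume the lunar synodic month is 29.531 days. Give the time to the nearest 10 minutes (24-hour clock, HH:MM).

Phase angle: θ = 360°·(1.9 d)/(29.531 d) = 23.2°.
At 15° of sky rotation per hour, 23.2° corresponds to a 1.54 h lag.
12:00 + 1.544 h ≈ 13:33 → 13:30 to the nearest ten minutes.

13:30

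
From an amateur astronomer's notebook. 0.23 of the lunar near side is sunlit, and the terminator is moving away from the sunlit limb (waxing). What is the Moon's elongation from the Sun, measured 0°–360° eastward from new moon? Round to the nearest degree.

cos θ = 1 − 2f = 0.540, giving a principal value of 57.3°.
The Moon is waxing (0°–180°), so θ = 57.3° directly.

57°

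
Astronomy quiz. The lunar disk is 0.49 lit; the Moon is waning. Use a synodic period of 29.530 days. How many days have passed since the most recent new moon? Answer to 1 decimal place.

Invert f = (1 − cos θ)/2 to get cos θ = 1 − 2(0.49) = 0.020, hence θ₀ = arccos 0.020 = 88.9°.
Since the Moon is past full (waning), take the reflex angle: θ = 360° − 88.9° = 271.1°.
That fraction of the synodic month is 271.1/360 × 29.530 d ≈ 22.24 d.

22.2 days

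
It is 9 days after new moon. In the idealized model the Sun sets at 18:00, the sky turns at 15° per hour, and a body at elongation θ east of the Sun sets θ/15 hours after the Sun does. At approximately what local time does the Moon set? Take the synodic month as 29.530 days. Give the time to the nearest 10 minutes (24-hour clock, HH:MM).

01:20

Phase angle: θ = 360°·(9 d)/(29.530 d) = 109.7°.
The Moon trails the Sun by θ/15 = 109.7/15 ≈ 7.31 hours.
18:00 + 7.315 h ≈ 01:19 → 01:20 to the nearest ten minutes.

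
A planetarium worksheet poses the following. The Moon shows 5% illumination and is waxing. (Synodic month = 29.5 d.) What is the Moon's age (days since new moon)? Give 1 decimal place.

cos θ = 1 − 2f = 0.900, giving a principal value of 25.8°.
Waxing ⇒ before full, so θ = 25.8°.
That fraction of the synodic month is 25.8/360 × 29.5 d ≈ 2.12 d.

2.1 days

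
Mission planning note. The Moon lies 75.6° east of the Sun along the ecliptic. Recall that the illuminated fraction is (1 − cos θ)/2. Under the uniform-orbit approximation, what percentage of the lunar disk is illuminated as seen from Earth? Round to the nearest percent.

38%

f = (1 − cos 75.6°)/2 = (1 − 0.249)/2 ≈ 0.376, i.e. 38%.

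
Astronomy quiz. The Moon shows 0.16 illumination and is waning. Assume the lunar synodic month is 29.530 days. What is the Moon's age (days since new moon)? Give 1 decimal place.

25.7 days

cos θ = 1 − 2f = 0.680, giving a principal value of 47.2°.
Since the Moon is past full (waning), take the reflex angle: θ = 360° − 47.2° = 312.8°.
Age = 29.530 × 312.8°/360° ≈ 25.66 days.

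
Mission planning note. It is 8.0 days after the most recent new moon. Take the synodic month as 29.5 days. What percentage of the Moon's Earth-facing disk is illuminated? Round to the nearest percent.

57%

The Moon has covered 8.0/29.5 of its cycle, so θ ≈ 360° × 8.0/29.5 = 97.6°.
With cos θ = (-0.133), the lit fraction is (1 − (-0.133))/2 ≈ 0.566, so 57%.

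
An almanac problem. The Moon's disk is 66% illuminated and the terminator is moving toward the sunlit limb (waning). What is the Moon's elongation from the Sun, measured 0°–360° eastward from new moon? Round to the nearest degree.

251°

From f = (1 − cos θ)/2: cos θ = 1 − 2×0.66 = -0.320; arccos → 108.7°.
Since the Moon is past full (waning), take the reflex angle: θ = 360° − 108.7° = 251.3°.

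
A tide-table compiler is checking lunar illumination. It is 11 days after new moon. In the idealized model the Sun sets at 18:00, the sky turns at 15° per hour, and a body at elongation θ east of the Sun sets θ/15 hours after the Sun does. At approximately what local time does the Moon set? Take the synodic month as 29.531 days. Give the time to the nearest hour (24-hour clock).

03:00

The Moon has covered 11/29.531 of its cycle, so θ ≈ 360° × 11/29.531 = 134.1°.
Delay after the Sun = 134.1° / (15°/h) ≈ 8.94 h.
18:00 + 8.94 h ≈ 02:56 → 03:00 to the nearest hour.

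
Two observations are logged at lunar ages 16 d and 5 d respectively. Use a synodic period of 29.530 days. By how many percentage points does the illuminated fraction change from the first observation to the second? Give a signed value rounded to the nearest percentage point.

-73 percentage points

θ₁ = 360° × 16/29.530 = 195.1°, f₁ = (1 − cos θ₁)/2 = 0.983.
θ₂ = 360° × 5/29.530 = 61.0°, f₂ = (1 − cos θ₂)/2 = 0.257.
Change = f₂ − f₁ = -0.726 → -73 percentage points.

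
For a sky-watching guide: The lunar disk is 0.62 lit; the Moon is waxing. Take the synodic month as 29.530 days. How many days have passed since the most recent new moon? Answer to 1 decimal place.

8.5 days

From f = (1 − cos θ)/2: cos θ = 1 − 2×0.62 = -0.240; arccos → 103.9°.
The Moon is waxing (0°–180°), so θ = 103.9° directly.
That fraction of the synodic month is 103.9/360 × 29.530 d ≈ 8.52 d.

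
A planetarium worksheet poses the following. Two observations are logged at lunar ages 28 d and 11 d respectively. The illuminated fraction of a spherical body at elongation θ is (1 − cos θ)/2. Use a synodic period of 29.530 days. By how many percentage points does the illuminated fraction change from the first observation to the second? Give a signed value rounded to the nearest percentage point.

θ₁ = 360° × 28/29.530 = 341.3°, f₁ = (1 − cos θ₁)/2 = 0.026.
θ₂ = 360° × 11/29.530 = 134.1°, f₂ = (1 − cos θ₂)/2 = 0.848.
Change = f₂ − f₁ = +0.822 → +82 percentage points.

+82 pp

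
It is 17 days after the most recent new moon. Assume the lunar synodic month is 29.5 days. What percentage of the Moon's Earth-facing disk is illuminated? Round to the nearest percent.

94%

The Moon has covered 17/29.5 of its cycle, so θ ≈ 360° × 17/29.5 = 207.5°.
Illuminated fraction = (1 − cos 207.5°)/2 = (1 − (-0.887))/2 ≈ 0.944, so 94%.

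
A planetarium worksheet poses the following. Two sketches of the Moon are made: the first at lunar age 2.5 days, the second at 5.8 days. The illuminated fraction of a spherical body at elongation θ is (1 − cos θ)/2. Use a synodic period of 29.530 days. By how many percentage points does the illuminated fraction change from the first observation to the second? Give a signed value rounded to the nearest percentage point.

+27 percentage points

First observation: θ = 360°·2.5/29.530 = 30.5°, so f = 0.069.
Second observation: θ = 70.7°, f = 0.335.
Δf = 0.335 − 0.069 = +0.266, i.e. +27 pp.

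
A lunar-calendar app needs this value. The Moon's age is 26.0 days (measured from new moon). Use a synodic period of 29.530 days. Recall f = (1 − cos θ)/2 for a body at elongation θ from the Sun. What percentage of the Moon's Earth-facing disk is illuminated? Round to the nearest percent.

Phase angle: θ = 360°·(26.0 d)/(29.530 d) = 317.0°.
cos 317.0° = 0.731, so f = (1 − 0.731)/2 = 0.135, so 13%.

13%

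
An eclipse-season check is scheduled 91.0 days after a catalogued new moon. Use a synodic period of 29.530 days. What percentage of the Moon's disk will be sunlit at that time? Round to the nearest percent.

6%

91.0 d spans 3 complete synodic months (3 × 29.530 = 88.59 d) plus 2.41 d.
The Moon has covered 2.41/29.530 of its cycle, so θ ≈ 360° × 2.41/29.530 = 29.4°.
cos 29.4° = 0.871, so f = (1 − 0.871)/2 = 0.064, so 6%.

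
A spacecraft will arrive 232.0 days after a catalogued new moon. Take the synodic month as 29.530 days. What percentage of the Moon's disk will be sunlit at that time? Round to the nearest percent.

Reduce mod P: 232.0 − 7×29.530 = 25.29 d into the current lunation.
The Moon has covered 25.29/29.530 of its cycle, so θ ≈ 360° × 25.29/29.530 = 308.3°.
cos 308.3° = 0.620, so f = (1 − 0.620)/2 = 0.190, so 19%.

19%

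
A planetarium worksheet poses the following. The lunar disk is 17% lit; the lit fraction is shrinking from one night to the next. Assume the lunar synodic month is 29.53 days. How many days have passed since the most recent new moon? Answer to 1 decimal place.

From f = (1 − cos θ)/2: cos θ = 1 − 2×0.17 = 0.660; arccos → 48.7°.
Since the Moon is past full (waning), take the reflex angle: θ = 360° − 48.7° = 311.3°.
That fraction of the synodic month is 311.3/360 × 29.53 d ≈ 25.54 d.

25.5 days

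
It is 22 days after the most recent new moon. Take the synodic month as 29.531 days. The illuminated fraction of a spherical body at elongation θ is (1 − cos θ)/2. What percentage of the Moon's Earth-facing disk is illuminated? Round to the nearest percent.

52%

Phase angle: θ = 360°·(22 d)/(29.531 d) = 268.2°.
cos 268.2° = (-0.032), so f = (1 − (-0.032))/2 = 0.516, so 52%.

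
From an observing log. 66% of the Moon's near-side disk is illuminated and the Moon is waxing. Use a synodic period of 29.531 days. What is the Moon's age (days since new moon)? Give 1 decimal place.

8.9 days

Invert f = (1 − cos θ)/2 to get cos θ = 1 − 2(0.66) = -0.320, hence θ₀ = arccos -0.320 = 108.7°.
The Moon is waxing (0°–180°), so θ = 108.7° directly.
At 360°/29.531 d per day, 108.7° corresponds to 8.91 days.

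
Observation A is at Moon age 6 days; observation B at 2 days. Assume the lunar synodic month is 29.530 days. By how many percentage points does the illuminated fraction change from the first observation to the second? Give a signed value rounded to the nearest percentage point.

θ₁ = 360° × 6/29.530 = 73.1°, f₁ = (1 − cos θ₁)/2 = 0.355.
θ₂ = 360° × 2/29.530 = 24.4°, f₂ = (1 − cos θ₂)/2 = 0.045.
Change = f₂ − f₁ = -0.310 → -31 percentage points.

-31 pp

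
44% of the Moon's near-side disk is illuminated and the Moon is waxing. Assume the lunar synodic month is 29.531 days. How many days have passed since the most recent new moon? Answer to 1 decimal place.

6.8 days

cos θ = 1 − 2f = 0.120, giving a principal value of 83.1°.
Before full moon the principal value applies: θ = 83.1°.
Age = 29.531 × 83.1°/360° ≈ 6.82 days.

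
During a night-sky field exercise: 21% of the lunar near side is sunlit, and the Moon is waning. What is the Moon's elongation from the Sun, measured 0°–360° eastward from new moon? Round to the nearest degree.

From f = (1 − cos θ)/2: cos θ = 1 − 2×0.21 = 0.580; arccos → 54.5°.
Since the Moon is past full (waning), take the reflex angle: θ = 360° − 54.5° = 305.5°.

305°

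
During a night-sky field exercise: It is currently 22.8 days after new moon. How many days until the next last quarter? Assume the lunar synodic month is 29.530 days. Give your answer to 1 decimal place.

28.9 days

Last quarter is 0.75 of the way through the cycle: age 0.75 × 29.530 = 22.148 d.
Already past this cycle's last quarter; the next is at 22.148 + 29.530 = 51.678 d, so 51.678 − 22.8 = 28.878 days.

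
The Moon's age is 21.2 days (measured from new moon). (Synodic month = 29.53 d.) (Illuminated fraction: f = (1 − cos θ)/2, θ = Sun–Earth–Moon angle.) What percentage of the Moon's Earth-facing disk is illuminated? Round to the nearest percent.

60%

Phase angle: θ = 360°·(21.2 d)/(29.53 d) = 258.4°.
With cos θ = (-0.200), the lit fraction is (1 − (-0.200))/2 ≈ 0.600, so 60%.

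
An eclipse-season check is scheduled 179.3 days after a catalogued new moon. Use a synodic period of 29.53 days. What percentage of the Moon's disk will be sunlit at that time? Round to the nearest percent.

179.3/29.53 = 6.072 lunations, so 6 complete cycles and 2.12 d into the next.
Elongation θ = 360° × 2.12/29.53 ≈ 25.8°.
With cos θ = 0.900, the lit fraction is (1 − 0.900)/2 ≈ 0.050, so 5%.

5%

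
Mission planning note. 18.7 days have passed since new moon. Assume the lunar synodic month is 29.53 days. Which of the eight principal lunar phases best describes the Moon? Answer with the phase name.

waning gibbous

At 18.7/29.53 of the cycle, θ ≈ 228° — the waning gibbous range.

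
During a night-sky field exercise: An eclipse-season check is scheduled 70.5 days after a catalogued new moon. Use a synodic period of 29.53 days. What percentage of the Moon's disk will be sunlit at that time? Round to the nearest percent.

88%

70.5/29.53 = 2.387 lunations, so 2 complete cycles and 11.44 d into the next.
Elongation θ = 360° × 11.44/29.53 ≈ 139.5°.
cos 139.5° = (-0.760), so f = (1 − (-0.760))/2 = 0.880, so 88%.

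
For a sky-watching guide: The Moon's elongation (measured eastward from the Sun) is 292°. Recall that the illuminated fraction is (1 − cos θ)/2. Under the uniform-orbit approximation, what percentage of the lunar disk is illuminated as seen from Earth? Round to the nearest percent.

cos 292° = 0.375, so f = (1 − 0.375)/2 = 0.313, i.e. 31%.

31%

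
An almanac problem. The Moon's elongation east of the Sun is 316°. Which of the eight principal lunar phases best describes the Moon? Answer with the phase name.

waning crescent

316° lies in the waning crescent sector of the 8-phase cycle.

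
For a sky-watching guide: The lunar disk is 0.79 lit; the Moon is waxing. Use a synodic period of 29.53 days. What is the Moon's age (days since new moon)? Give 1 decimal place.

10.3 days

Invert f = (1 − cos θ)/2 to get cos θ = 1 − 2(0.79) = -0.580, hence θ₀ = arccos -0.580 = 125.5°.
The Moon is waxing (0°–180°), so θ = 125.5° directly.
That fraction of the synodic month is 125.5/360 × 29.53 d ≈ 10.29 d.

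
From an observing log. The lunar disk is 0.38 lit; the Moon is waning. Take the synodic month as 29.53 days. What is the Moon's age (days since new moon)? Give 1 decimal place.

23.3 days

From f = (1 − cos θ)/2: cos θ = 1 − 2×0.38 = 0.240; arccos → 76.1°.
A waning Moon lies in 180°–360°, so θ = 360° − 76.1° = 283.9°.
That fraction of the synodic month is 283.9/360 × 29.53 d ≈ 23.29 d.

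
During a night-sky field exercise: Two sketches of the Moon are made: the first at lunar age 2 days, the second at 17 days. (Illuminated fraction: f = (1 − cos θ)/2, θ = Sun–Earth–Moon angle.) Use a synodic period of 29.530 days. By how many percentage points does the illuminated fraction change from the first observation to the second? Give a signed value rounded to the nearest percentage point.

+90 percentage points

θ₁ = 360° × 2/29.530 = 24.4°, f₁ = (1 − cos θ₁)/2 = 0.045.
θ₂ = 360° × 17/29.530 = 207.2°, f₂ = (1 − cos θ₂)/2 = 0.945.
Change = f₂ − f₁ = +0.900 → +90 percentage points.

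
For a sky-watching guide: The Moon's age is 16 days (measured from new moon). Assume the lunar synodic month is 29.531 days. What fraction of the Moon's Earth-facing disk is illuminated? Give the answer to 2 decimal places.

0.98

The Moon has covered 16/29.531 of its cycle, so θ ≈ 360° × 16/29.531 = 195.0°.
With cos θ = (-0.966), the lit fraction is (1 − (-0.966))/2 ≈ 0.983.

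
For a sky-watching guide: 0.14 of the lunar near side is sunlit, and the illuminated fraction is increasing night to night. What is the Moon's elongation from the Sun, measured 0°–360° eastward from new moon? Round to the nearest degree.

44°

From f = (1 − cos θ)/2: cos θ = 1 − 2×0.14 = 0.720; arccos → 43.9°.
Before full moon the principal value applies: θ = 43.9°.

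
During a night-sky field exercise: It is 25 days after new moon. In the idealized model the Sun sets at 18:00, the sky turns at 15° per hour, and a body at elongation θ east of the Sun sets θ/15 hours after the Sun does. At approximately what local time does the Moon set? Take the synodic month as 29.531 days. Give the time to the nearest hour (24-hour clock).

Elongation θ = 360° × 25/29.531 ≈ 304.8°.
At 15° of sky rotation per hour, 304.8° corresponds to a 20.32 h lag.
18:00 + 20.32 h ≈ 14:19 → 14:00 to the nearest hour.

14:00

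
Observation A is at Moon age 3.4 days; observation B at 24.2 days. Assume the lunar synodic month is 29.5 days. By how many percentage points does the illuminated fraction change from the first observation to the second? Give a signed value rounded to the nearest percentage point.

+16 percentage points

First observation: θ = 360°·3.4/29.5 = 41.5°, so f = 0.125.
Second observation: θ = 295.3°, f = 0.286.
Δf = 0.286 − 0.125 = +0.161, i.e. +16 pp.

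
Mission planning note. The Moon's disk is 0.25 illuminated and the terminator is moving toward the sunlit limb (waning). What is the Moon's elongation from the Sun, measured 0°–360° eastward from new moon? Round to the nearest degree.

300°

Invert f = (1 − cos θ)/2 to get cos θ = 1 − 2(0.25) = 0.500, hence θ₀ = arccos 0.500 = 60.0°.
A waning Moon lies in 180°–360°, so θ = 360° − 60.0° = 300.0°.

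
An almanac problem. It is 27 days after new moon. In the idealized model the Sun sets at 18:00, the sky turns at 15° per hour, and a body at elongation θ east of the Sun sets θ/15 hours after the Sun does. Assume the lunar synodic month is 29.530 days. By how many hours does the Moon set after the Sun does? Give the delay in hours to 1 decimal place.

21.9 h

The Moon has covered 27/29.530 of its cycle, so θ ≈ 360° × 27/29.530 = 329.2°.
At 15° of sky rotation per hour, 329.2° corresponds to a 21.94 h lag.
So the Moon sets 21.94 h after the Sun.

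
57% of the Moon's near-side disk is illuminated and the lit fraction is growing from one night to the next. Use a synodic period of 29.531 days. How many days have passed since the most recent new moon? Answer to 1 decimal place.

From f = (1 − cos θ)/2: cos θ = 1 − 2×0.57 = -0.140; arccos → 98.0°.
Before full moon the principal value applies: θ = 98.0°.
At 360°/29.531 d per day, 98.0° corresponds to 8.04 days.

8.0 days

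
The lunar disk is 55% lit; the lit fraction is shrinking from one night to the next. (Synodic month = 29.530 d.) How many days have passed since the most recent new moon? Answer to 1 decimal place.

From f = (1 − cos θ)/2: cos θ = 1 − 2×0.55 = -0.100; arccos → 95.7°.
Since the Moon is past full (waning), take the reflex angle: θ = 360° − 95.7° = 264.3°.
Age = 29.530 × 264.3°/360° ≈ 21.68 days.

21.7 days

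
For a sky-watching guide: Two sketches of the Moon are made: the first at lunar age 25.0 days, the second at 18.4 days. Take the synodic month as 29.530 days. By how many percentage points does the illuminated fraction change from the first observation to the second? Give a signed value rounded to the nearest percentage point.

First observation: θ = 360°·25.0/29.530 = 304.8°, so f = 0.215.
Second observation: θ = 224.3°, f = 0.858.
Δf = 0.858 − 0.215 = +0.643, i.e. +64 pp.

+64 percentage points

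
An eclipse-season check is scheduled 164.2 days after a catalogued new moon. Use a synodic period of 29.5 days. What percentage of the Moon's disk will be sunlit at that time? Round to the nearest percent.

96%

164.2 d spans 5 complete synodic months (5 × 29.5 = 147.50 d) plus 16.70 d.
The Moon has covered 16.70/29.5 of its cycle, so θ ≈ 360° × 16.70/29.5 = 203.8°.
Illuminated fraction = (1 − cos 203.8°)/2 = (1 − (-0.915))/2 ≈ 0.957, so 96%.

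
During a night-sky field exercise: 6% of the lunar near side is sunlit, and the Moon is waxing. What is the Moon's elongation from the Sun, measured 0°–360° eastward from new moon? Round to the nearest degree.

28°

cos θ = 1 − 2f = 0.880, giving a principal value of 28.4°.
Waxing ⇒ before full, so θ = 28.4°.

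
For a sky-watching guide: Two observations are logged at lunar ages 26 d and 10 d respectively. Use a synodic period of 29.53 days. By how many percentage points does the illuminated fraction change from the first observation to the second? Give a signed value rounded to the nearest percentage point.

+63 percentage points

First observation: θ = 360°·26/29.53 = 317.0°, so f = 0.135.
Second observation: θ = 121.9°, f = 0.764.
Δf = 0.764 − 0.135 = +0.630, i.e. +63 pp.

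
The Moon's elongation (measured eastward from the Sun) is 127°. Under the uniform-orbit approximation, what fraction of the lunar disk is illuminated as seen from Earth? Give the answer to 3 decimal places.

f = (1 − cos 127°)/2 = (1 − (-0.602))/2 ≈ 0.801.

0.801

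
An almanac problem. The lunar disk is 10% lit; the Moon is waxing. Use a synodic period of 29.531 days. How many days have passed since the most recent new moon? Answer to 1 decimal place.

3.0 days

From f = (1 − cos θ)/2: cos θ = 1 − 2×0.10 = 0.800; arccos → 36.9°.
The Moon is waxing (0°–180°), so θ = 36.9° directly.
At 360°/29.531 d per day, 36.9° corresponds to 3.02 days.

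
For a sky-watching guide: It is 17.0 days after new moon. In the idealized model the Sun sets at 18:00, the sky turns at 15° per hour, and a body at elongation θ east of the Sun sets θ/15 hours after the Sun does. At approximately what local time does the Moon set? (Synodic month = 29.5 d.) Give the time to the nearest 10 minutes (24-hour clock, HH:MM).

Phase angle: θ = 360°·(17.0 d)/(29.5 d) = 207.5°.
At 15° of sky rotation per hour, 207.5° corresponds to a 13.83 h lag.
18:00 + 13.831 h ≈ 07:50 → 07:50 to the nearest ten minutes.

07:50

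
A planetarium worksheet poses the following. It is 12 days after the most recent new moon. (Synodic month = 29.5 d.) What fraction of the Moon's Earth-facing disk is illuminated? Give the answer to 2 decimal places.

0.92

Elongation θ = 360° × 12/29.5 ≈ 146.4°.
Illuminated fraction = (1 − cos 146.4°)/2 = (1 − (-0.833))/2 ≈ 0.917.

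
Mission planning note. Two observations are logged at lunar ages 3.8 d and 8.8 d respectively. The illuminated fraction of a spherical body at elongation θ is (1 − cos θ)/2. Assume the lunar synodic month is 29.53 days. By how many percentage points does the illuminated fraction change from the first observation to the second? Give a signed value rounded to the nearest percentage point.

+49 percentage points

θ₁ = 360° × 3.8/29.53 = 46.3°, f₁ = (1 − cos θ₁)/2 = 0.155.
θ₂ = 360° × 8.8/29.53 = 107.3°, f₂ = (1 − cos θ₂)/2 = 0.649.
Change = f₂ − f₁ = +0.494 → +49 percentage points.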